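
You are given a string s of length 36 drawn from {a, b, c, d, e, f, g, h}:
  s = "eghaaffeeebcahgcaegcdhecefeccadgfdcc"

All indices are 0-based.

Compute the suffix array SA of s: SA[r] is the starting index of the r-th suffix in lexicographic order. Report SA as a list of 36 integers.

sorted suffixes:
  #0 SA[0]=3  'aaffeeebcahgcaegcdhecefeccadgfdcc'
  #1 SA[1]=29  'adgfdcc'
  #2 SA[2]=16  'aegcdhecefeccadgfdcc'
  #3 SA[3]=4  'affeeebcahgcaegcdhecefeccadgfdcc'
  #4 SA[4]=12  'ahgcaegcdhecefeccadgfdcc'
  #5 SA[5]=10  'bcahgcaegcdhecefeccadgfdcc'
  #6 SA[6]=35  'c'
  #7 SA[7]=28  'cadgfdcc'
  #8 SA[8]=15  'caegcdhecefeccadgfdcc'
  #9 SA[9]=11  'cahgcaegcdhecefeccadgfdcc'
  #10 SA[10]=34  'cc'
  #11 SA[11]=27  'ccadgfdcc'
  #12 SA[12]=19  'cdhecefeccadgfdcc'
  #13 SA[13]=23  'cefeccadgfdcc'
  #14 SA[14]=33  'dcc'
  #15 SA[15]=30  'dgfdcc'
  #16 SA[16]=20  'dhecefeccadgfdcc'
  #17 SA[17]=9  'ebcahgcaegcdhecefeccadgfdcc'
  #18 SA[18]=26  'eccadgfdcc'
  #19 SA[19]=22  'ecefeccadgfdcc'
  #20 SA[20]=8  'eebcahgcaegcdhecefeccadgfdcc'
  #21 SA[21]=7  'eeebcahgcaegcdhecefeccadgfdcc'
  #22 SA[22]=24  'efeccadgfdcc'
  #23 SA[23]=17  'egcdhecefeccadgfdcc'
  #24 SA[24]=0  'eghaaffeeebcahgcaegcdhecefeccadgfdcc'
  #25 SA[25]=32  'fdcc'
  #26 SA[26]=25  'feccadgfdcc'
  #27 SA[27]=6  'feeebcahgcaegcdhecefeccadgfdcc'
  #28 SA[28]=5  'ffeeebcahgcaegcdhecefeccadgfdcc'
  #29 SA[29]=14  'gcaegcdhecefeccadgfdcc'
  #30 SA[30]=18  'gcdhecefeccadgfdcc'
  #31 SA[31]=31  'gfdcc'
  #32 SA[32]=1  'ghaaffeeebcahgcaegcdhecefeccadgfdcc'
  #33 SA[33]=2  'haaffeeebcahgcaegcdhecefeccadgfdcc'
  #34 SA[34]=21  'hecefeccadgfdcc'
  #35 SA[35]=13  'hgcaegcdhecefeccadgfdcc'

[3, 29, 16, 4, 12, 10, 35, 28, 15, 11, 34, 27, 19, 23, 33, 30, 20, 9, 26, 22, 8, 7, 24, 17, 0, 32, 25, 6, 5, 14, 18, 31, 1, 2, 21, 13]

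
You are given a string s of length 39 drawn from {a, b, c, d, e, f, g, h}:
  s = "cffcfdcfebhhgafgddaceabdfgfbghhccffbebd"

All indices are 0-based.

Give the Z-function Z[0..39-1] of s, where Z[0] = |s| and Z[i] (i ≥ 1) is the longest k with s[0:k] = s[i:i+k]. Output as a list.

[39, 0, 0, 2, 0, 0, 2, 0, 0, 0, 0, 0, 0, 0, 0, 0, 0, 0, 0, 1, 0, 0, 0, 0, 0, 0, 0, 0, 0, 0, 0, 1, 3, 0, 0, 0, 0, 0, 0]

Z[0]=39
i=1: outside box; Z[1]=0
i=2: outside box; Z[2]=0
i=3: outside box; Z[3]=2 grow→box=[3,5)
i=4: min(r-i=1, Z[1]=0)=0; Z[4]=0
i=5: outside box; Z[5]=0
i=6: outside box; Z[6]=2 grow→box=[6,8)
i=7: min(r-i=1, Z[1]=0)=0; Z[7]=0
i=8: outside box; Z[8]=0
i=9: outside box; Z[9]=0
i=10: outside box; Z[10]=0
i=11: outside box; Z[11]=0
i=12: outside box; Z[12]=0
i=13: outside box; Z[13]=0
i=14: outside box; Z[14]=0
i=15: outside box; Z[15]=0
i=16: outside box; Z[16]=0
i=17: outside box; Z[17]=0
i=18: outside box; Z[18]=0
i=19: outside box; Z[19]=1 grow→box=[19,20)
i=20: outside box; Z[20]=0
i=21: outside box; Z[21]=0
i=22: outside box; Z[22]=0
i=23: outside box; Z[23]=0
i=24: outside box; Z[24]=0
i=25: outside box; Z[25]=0
i=26: outside box; Z[26]=0
i=27: outside box; Z[27]=0
i=28: outside box; Z[28]=0
i=29: outside box; Z[29]=0
i=30: outside box; Z[30]=0
i=31: outside box; Z[31]=1 grow→box=[31,32)
i=32: outside box; Z[32]=3 grow→box=[32,35)
i=33: min(r-i=2, Z[1]=0)=0; Z[33]=0
i=34: min(r-i=1, Z[2]=0)=0; Z[34]=0
i=35: outside box; Z[35]=0
i=36: outside box; Z[36]=0
i=37: outside box; Z[37]=0
i=38: outside box; Z[38]=0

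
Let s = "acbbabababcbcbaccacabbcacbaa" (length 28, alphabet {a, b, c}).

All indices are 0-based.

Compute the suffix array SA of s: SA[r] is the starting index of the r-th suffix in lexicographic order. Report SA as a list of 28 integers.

sorted suffixes:
  #0 SA[0]=27  'a'
  #1 SA[1]=26  'aa'
  #2 SA[2]=4  'abababcbcbaccacabbcacbaa'
  #3 SA[3]=6  'ababcbcbaccacabbcacbaa'
  #4 SA[4]=19  'abbcacbaa'
  #5 SA[5]=8  'abcbcbaccacabbcacbaa'
  #6 SA[6]=17  'acabbcacbaa'
  #7 SA[7]=23  'acbaa'
  #8 SA[8]=0  'acbbabababcbcbaccacabbcacbaa'
  #9 SA[9]=14  'accacabbcacbaa'
  #10 SA[10]=25  'baa'
  #11 SA[11]=3  'babababcbcbaccacabbcacbaa'
  #12 SA[12]=5  'bababcbcbaccacabbcacbaa'
  #13 SA[13]=7  'babcbcbaccacabbcacbaa'
  #14 SA[14]=13  'baccacabbcacbaa'
  #15 SA[15]=2  'bbabababcbcbaccacabbcacbaa'
  #16 SA[16]=20  'bbcacbaa'
  #17 SA[17]=21  'bcacbaa'
  #18 SA[18]=11  'bcbaccacabbcacbaa'
  #19 SA[19]=9  'bcbcbaccacabbcacbaa'
  #20 SA[20]=18  'cabbcacbaa'
  #21 SA[21]=16  'cacabbcacbaa'
  #22 SA[22]=22  'cacbaa'
  #23 SA[23]=24  'cbaa'
  #24 SA[24]=12  'cbaccacabbcacbaa'
  #25 SA[25]=1  'cbbabababcbcbaccacabbcacbaa'
  #26 SA[26]=10  'cbcbaccacabbcacbaa'
  #27 SA[27]=15  'ccacabbcacbaa'

[27, 26, 4, 6, 19, 8, 17, 23, 0, 14, 25, 3, 5, 7, 13, 2, 20, 21, 11, 9, 18, 16, 22, 24, 12, 1, 10, 15]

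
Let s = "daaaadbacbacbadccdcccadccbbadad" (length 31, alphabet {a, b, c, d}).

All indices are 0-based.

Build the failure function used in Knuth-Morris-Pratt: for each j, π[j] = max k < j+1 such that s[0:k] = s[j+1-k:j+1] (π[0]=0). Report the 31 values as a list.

[0, 0, 0, 0, 0, 1, 0, 0, 0, 0, 0, 0, 0, 0, 1, 0, 0, 1, 0, 0, 0, 0, 1, 0, 0, 0, 0, 0, 1, 2, 1]

π[0] = 0
j=1 s[j]='a': π[1]=0 (border '')
j=2 s[j]='a': π[2]=0 (border '')
j=3 s[j]='a': π[3]=0 (border '')
j=4 s[j]='a': π[4]=0 (border '')
j=5 s[j]='d': π[5]=1 (border 'd')
j=6 s[j]='b': k: 1→0; π[6]=0 (border '')
j=7 s[j]='a': π[7]=0 (border '')
j=8 s[j]='c': π[8]=0 (border '')
j=9 s[j]='b': π[9]=0 (border '')
j=10 s[j]='a': π[10]=0 (border '')
j=11 s[j]='c': π[11]=0 (border '')
j=12 s[j]='b': π[12]=0 (border '')
j=13 s[j]='a': π[13]=0 (border '')
j=14 s[j]='d': π[14]=1 (border 'd')
j=15 s[j]='c': k: 1→0; π[15]=0 (border '')
j=16 s[j]='c': π[16]=0 (border '')
j=17 s[j]='d': π[17]=1 (border 'd')
j=18 s[j]='c': k: 1→0; π[18]=0 (border '')
j=19 s[j]='c': π[19]=0 (border '')
j=20 s[j]='c': π[20]=0 (border '')
j=21 s[j]='a': π[21]=0 (border '')
j=22 s[j]='d': π[22]=1 (border 'd')
j=23 s[j]='c': k: 1→0; π[23]=0 (border '')
j=24 s[j]='c': π[24]=0 (border '')
j=25 s[j]='b': π[25]=0 (border '')
j=26 s[j]='b': π[26]=0 (border '')
j=27 s[j]='a': π[27]=0 (border '')
j=28 s[j]='d': π[28]=1 (border 'd')
j=29 s[j]='a': π[29]=2 (border 'da')
j=30 s[j]='d': k: 2→0; π[30]=1 (border 'd')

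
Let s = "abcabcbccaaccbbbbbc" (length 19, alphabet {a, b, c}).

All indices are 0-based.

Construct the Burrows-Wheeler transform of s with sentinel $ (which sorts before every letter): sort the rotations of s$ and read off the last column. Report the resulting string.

rank  rotation              last
    0  $abcabcbccaaccbbbbbc  c
    1  aaccbbbbbc$abcabcbcc  c
    2  abcabcbccaaccbbbbbc$  $
    3  abcbccaaccbbbbbc$abc  c
    4  accbbbbbc$abcabcbcca  a
    5  bbbbbc$abcabcbccaacc  c
    6  bbbbc$abcabcbccaaccb  b
    7  bbbc$abcabcbccaaccbb  b
    8  bbc$abcabcbccaaccbbb  b
    9  bc$abcabcbccaaccbbbb  b
   10  bcabcbccaaccbbbbbc$a  a
   11  bcbccaaccbbbbbc$abca  a
   12  bccaaccbbbbbc$abcabc  c
   13  c$abcabcbccaaccbbbbb  b
   14  caaccbbbbbc$abcabcbc  c
   15  cabcbccaaccbbbbbc$ab  b
   16  cbbbbbc$abcabcbccaac  c
   17  cbccaaccbbbbbc$abcab  b
   18  ccaaccbbbbbc$abcabcb  b
   19  ccbbbbbc$abcabcbccaa  a

cc$cacbbbbaacbcbcbba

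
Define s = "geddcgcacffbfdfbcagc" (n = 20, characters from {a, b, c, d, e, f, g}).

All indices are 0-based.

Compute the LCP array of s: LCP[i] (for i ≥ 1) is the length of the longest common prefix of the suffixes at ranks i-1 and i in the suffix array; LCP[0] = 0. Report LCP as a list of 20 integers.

rank→(start, suffix):
  0 → (7, 'acffbfdfbcagc')
  1 → (17, 'agc')
  2 → (15, 'bcagc')
  3 → (11, 'bfdfbcagc')
  4 → (19, 'c')
  5 → (6, 'cacffbfdfbcagc')
  6 → (16, 'cagc')
  7 → (8, 'cffbfdfbcagc')
  8 → (4, 'cgcacffbfdfbcagc')
  9 → (3, 'dcgcacffbfdfbcagc')
  10 → (2, 'ddcgcacffbfdfbcagc')
  11 → (13, 'dfbcagc')
  12 → (1, 'eddcgcacffbfdfbcagc')
  13 → (14, 'fbcagc')
  14 → (10, 'fbfdfbcagc')
  15 → (12, 'fdfbcagc')
  16 → (9, 'ffbfdfbcagc')
  17 → (18, 'gc')
  18 → (5, 'gcacffbfdfbcagc')
  19 → (0, 'geddcgcacffbfdfbcagc')

SA = [7, 17, 15, 11, 19, 6, 16, 8, 4, 3, 2, 13, 1, 14, 10, 12, 9, 18, 5, 0]
i: (SA[i-1],SA[i]) lcp shared
  1: (7,17) 1 'a'
  2: (17,15) 0 ''
  3: (15,11) 1 'b'
  4: (11,19) 0 ''
  5: (19,6) 1 'c'
  6: (6,16) 2 'ca'
  7: (16,8) 1 'c'
  8: (8,4) 1 'c'
  9: (4,3) 0 ''
  10: (3,2) 1 'd'
  11: (2,13) 1 'd'
  12: (13,1) 0 ''
  13: (1,14) 0 ''
  14: (14,10) 2 'fb'
  15: (10,12) 1 'f'
  16: (12,9) 1 'f'
  17: (9,18) 0 ''
  18: (18,5) 2 'gc'
  19: (5,0) 1 'g'

[0, 1, 0, 1, 0, 1, 2, 1, 1, 0, 1, 1, 0, 0, 2, 1, 1, 0, 2, 1]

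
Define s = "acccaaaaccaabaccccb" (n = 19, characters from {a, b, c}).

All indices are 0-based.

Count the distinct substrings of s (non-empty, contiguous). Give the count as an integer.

rank→(start, suffix):
  0 → (4, 'aaaaccaabaccccb')
  1 → (5, 'aaaccaabaccccb')
  2 → (10, 'aabaccccb')
  3 → (6, 'aaccaabaccccb')
  4 → (11, 'abaccccb')
  5 → (7, 'accaabaccccb')
  6 → (0, 'acccaaaaccaabaccccb')
  7 → (13, 'accccb')
  8 → (18, 'b')
  9 → (12, 'baccccb')
  10 → (3, 'caaaaccaabaccccb')
  11 → (9, 'caabaccccb')
  12 → (17, 'cb')
  13 → (2, 'ccaaaaccaabaccccb')
  14 → (8, 'ccaabaccccb')
  15 → (16, 'ccb')
  16 → (1, 'cccaaaaccaabaccccb')
  17 → (15, 'cccb')
  18 → (14, 'ccccb')

SA = [4, 5, 10, 6, 11, 7, 0, 13, 18, 12, 3, 9, 17, 2, 8, 16, 1, 15, 14]
[i] adj suffixes → lcp
  [1] 4/5 → 3 ('aaa')
  [2] 5/10 → 2 ('aa')
  [3] 10/6 → 2 ('aa')
  [4] 6/11 → 1 ('a')
  [5] 11/7 → 1 ('a')
  [6] 7/0 → 3 ('acc')
  [7] 0/13 → 4 ('accc')
  [8] 13/18 → 0 ('')
  [9] 18/12 → 1 ('b')
  [10] 12/3 → 0 ('')
  [11] 3/9 → 3 ('caa')
  [12] 9/17 → 1 ('c')
  [13] 17/2 → 1 ('c')
  [14] 2/8 → 4 ('ccaa')
  [15] 8/16 → 2 ('cc')
  [16] 16/1 → 2 ('cc')
  [17] 1/15 → 3 ('ccc')
  [18] 15/14 → 3 ('ccc')

n(n+1)/2 = 19·20/2 = 190
Σ LCP = 0 + 3 + 2 + 2 + 1 + 1 + 3 + 4 + 0 + 1 + 0 + 3 + 1 + 1 + 4 + 2 + 2 + 3 + 3 = 36
distinct = 190 − 36 = 154

154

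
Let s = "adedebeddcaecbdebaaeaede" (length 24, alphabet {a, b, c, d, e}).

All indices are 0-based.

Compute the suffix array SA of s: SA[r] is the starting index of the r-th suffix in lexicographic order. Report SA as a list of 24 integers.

[17, 0, 18, 10, 20, 16, 13, 5, 9, 12, 8, 7, 22, 14, 3, 1, 23, 19, 15, 4, 11, 6, 21, 2]

sorted suffixes:
  #0 SA[0]=17  'aaeaede'
  #1 SA[1]=0  'adedebeddcaecbdebaaeaede'
  #2 SA[2]=18  'aeaede'
  #3 SA[3]=10  'aecbdebaaeaede'
  #4 SA[4]=20  'aede'
  #5 SA[5]=16  'baaeaede'
  #6 SA[6]=13  'bdebaaeaede'
  #7 SA[7]=5  'beddcaecbdebaaeaede'
  #8 SA[8]=9  'caecbdebaaeaede'
  #9 SA[9]=12  'cbdebaaeaede'
  #10 SA[10]=8  'dcaecbdebaaeaede'
  #11 SA[11]=7  'ddcaecbdebaaeaede'
  #12 SA[12]=22  'de'
  #13 SA[13]=14  'debaaeaede'
  #14 SA[14]=3  'debeddcaecbdebaaeaede'
  #15 SA[15]=1  'dedebeddcaecbdebaaeaede'
  #16 SA[16]=23  'e'
  #17 SA[17]=19  'eaede'
  #18 SA[18]=15  'ebaaeaede'
  #19 SA[19]=4  'ebeddcaecbdebaaeaede'
  #20 SA[20]=11  'ecbdebaaeaede'
  #21 SA[21]=6  'eddcaecbdebaaeaede'
  #22 SA[22]=21  'ede'
  #23 SA[23]=2  'edebeddcaecbdebaaeaede'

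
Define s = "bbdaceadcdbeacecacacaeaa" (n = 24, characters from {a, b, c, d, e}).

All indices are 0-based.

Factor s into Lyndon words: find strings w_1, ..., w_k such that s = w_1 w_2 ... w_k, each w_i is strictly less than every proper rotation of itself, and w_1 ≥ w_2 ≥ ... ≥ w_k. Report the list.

emit factor 1: 'bbd' (i=0, period=3)
emit factor 2: 'aceadcdbeacec' (i=3, period=13)
emit factor 3: 'acacae' (i=16, period=6)
emit factor 4: 'a' (i=22, period=1)
emit factor 5: 'a' (i=23, period=1)

["bbd", "aceadcdbeacec", "acacae", "a", "a"]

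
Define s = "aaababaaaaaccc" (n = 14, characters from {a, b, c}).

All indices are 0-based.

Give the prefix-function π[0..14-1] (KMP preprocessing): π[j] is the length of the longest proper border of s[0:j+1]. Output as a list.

π[0] = 0
j=1 s[j]='a': π[1]=1 (border 'a')
j=2 s[j]='a': π[2]=2 (border 'aa')
j=3 s[j]='b': k: 2→1→0; π[3]=0 (border '')
j=4 s[j]='a': π[4]=1 (border 'a')
j=5 s[j]='b': k: 1→0; π[5]=0 (border '')
j=6 s[j]='a': π[6]=1 (border 'a')
j=7 s[j]='a': π[7]=2 (border 'aa')
j=8 s[j]='a': π[8]=3 (border 'aaa')
j=9 s[j]='a': k: 3→2; π[9]=3 (border 'aaa')
j=10 s[j]='a': k: 3→2; π[10]=3 (border 'aaa')
j=11 s[j]='c': k: 3→2→1→0; π[11]=0 (border '')
j=12 s[j]='c': π[12]=0 (border '')
j=13 s[j]='c': π[13]=0 (border '')

[0, 1, 2, 0, 1, 0, 1, 2, 3, 3, 3, 0, 0, 0]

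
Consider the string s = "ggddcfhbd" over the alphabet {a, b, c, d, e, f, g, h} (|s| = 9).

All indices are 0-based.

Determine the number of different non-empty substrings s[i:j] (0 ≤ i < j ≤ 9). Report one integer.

rank | idx | suffix
   0 |   7 | bd
   1 |   4 | cfhbd
   2 |   8 | d
   3 |   3 | dcfhbd
   4 |   2 | ddcfhbd
   5 |   5 | fhbd
   6 |   1 | gddcfhbd
   7 |   0 | ggddcfhbd
   8 |   6 | hbd

SA = [7, 4, 8, 3, 2, 5, 1, 0, 6]
i: (SA[i-1],SA[i]) lcp shared
  1: (7,4) 0 ''
  2: (4,8) 0 ''
  3: (8,3) 1 'd'
  4: (3,2) 1 'd'
  5: (2,5) 0 ''
  6: (5,1) 0 ''
  7: (1,0) 1 'g'
  8: (0,6) 0 ''

n(n+1)/2 = 9·10/2 = 45
Σ LCP = 0 + 0 + 0 + 1 + 1 + 0 + 0 + 1 + 0 = 3
distinct = 45 − 3 = 42

42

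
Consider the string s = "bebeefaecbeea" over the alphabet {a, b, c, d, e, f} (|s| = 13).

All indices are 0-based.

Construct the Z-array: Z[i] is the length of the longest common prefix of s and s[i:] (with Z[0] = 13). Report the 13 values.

Z[0]=13
i=1: fresh scan; Z[1]=0
i=2: fresh scan; Z[2]=2 scan→box=[2,4)
i=3: min(r-i=1, Z[1]=0)=0; Z[3]=0
i=4: fresh scan; Z[4]=0
i=5: fresh scan; Z[5]=0
i=6: fresh scan; Z[6]=0
i=7: fresh scan; Z[7]=0
i=8: fresh scan; Z[8]=0
i=9: fresh scan; Z[9]=2 scan→box=[9,11)
i=10: min(r-i=1, Z[1]=0)=0; Z[10]=0
i=11: fresh scan; Z[11]=0
i=12: fresh scan; Z[12]=0

[13, 0, 2, 0, 0, 0, 0, 0, 0, 2, 0, 0, 0]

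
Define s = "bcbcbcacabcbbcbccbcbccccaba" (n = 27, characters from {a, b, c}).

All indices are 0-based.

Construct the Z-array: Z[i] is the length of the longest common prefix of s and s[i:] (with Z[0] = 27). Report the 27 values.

[27, 0, 4, 0, 2, 0, 0, 0, 0, 3, 0, 1, 4, 0, 2, 0, 0, 4, 0, 2, 0, 0, 0, 0, 0, 1, 0]

Z[0]=27
i=1: i≥r, start 0; Z[1]=0
i=2: i≥r, start 0; Z[2]=4 extend→box=[2,6)
i=3: min(r-i=3, Z[1]=0)=0; Z[3]=0
i=4: min(r-i=2, Z[2]=4)=2; Z[4]=2
i=5: min(r-i=1, Z[3]=0)=0; Z[5]=0
i=6: i≥r, start 0; Z[6]=0
i=7: i≥r, start 0; Z[7]=0
i=8: i≥r, start 0; Z[8]=0
i=9: i≥r, start 0; Z[9]=3 extend→box=[9,12)
i=10: min(r-i=2, Z[1]=0)=0; Z[10]=0
i=11: min(r-i=1, Z[2]=4)=1; Z[11]=1
i=12: i≥r, start 0; Z[12]=4 extend→box=[12,16)
i=13: min(r-i=3, Z[1]=0)=0; Z[13]=0
i=14: min(r-i=2, Z[2]=4)=2; Z[14]=2
i=15: min(r-i=1, Z[3]=0)=0; Z[15]=0
i=16: i≥r, start 0; Z[16]=0
i=17: i≥r, start 0; Z[17]=4 extend→box=[17,21)
i=18: min(r-i=3, Z[1]=0)=0; Z[18]=0
i=19: min(r-i=2, Z[2]=4)=2; Z[19]=2
i=20: min(r-i=1, Z[3]=0)=0; Z[20]=0
i=21: i≥r, start 0; Z[21]=0
i=22: i≥r, start 0; Z[22]=0
i=23: i≥r, start 0; Z[23]=0
i=24: i≥r, start 0; Z[24]=0
i=25: i≥r, start 0; Z[25]=1 extend→box=[25,26)
i=26: i≥r, start 0; Z[26]=0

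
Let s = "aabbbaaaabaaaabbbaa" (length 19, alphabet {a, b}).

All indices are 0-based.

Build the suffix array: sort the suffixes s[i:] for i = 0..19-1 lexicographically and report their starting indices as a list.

[18, 17, 5, 10, 6, 11, 7, 12, 0, 8, 13, 1, 16, 4, 9, 15, 3, 14, 2]

rank | idx | suffix
   0 |  18 | a
   1 |  17 | aa
   2 |   5 | aaaabaaaabbbaa
   3 |  10 | aaaabbbaa
   4 |   6 | aaabaaaabbbaa
   5 |  11 | aaabbbaa
   6 |   7 | aabaaaabbbaa
   7 |  12 | aabbbaa
   8 |   0 | aabbbaaaabaaaabbbaa
   9 |   8 | abaaaabbbaa
  10 |  13 | abbbaa
  11 |   1 | abbbaaaabaaaabbbaa
  12 |  16 | baa
  13 |   4 | baaaabaaaabbbaa
  14 |   9 | baaaabbbaa
  15 |  15 | bbaa
  16 |   3 | bbaaaabaaaabbbaa
  17 |  14 | bbbaa
  18 |   2 | bbbaaaabaaaabbbaa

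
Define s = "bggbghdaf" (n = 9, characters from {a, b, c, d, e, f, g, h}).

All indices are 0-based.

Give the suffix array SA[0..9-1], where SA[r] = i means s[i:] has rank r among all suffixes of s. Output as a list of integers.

rank→(start, suffix):
  0 → (7, 'af')
  1 → (0, 'bggbghdaf')
  2 → (3, 'bghdaf')
  3 → (6, 'daf')
  4 → (8, 'f')
  5 → (2, 'gbghdaf')
  6 → (1, 'ggbghdaf')
  7 → (4, 'ghdaf')
  8 → (5, 'hdaf')

[7, 0, 3, 6, 8, 2, 1, 4, 5]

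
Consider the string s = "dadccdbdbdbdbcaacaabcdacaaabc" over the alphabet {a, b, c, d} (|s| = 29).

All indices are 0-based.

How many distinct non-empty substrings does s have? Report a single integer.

rank | idx | suffix
   0 |  24 | aaabc
   1 |  25 | aabc
   2 |  17 | aabcdacaaabc
   3 |  14 | aacaabcdacaaabc
   4 |  26 | abc
   5 |  18 | abcdacaaabc
   6 |  22 | acaaabc
   7 |  15 | acaabcdacaaabc
   8 |   1 | adccdbdbdbdbcaacaabcdacaaabc
   9 |  27 | bc
  10 |  12 | bcaacaabcdacaaabc
  11 |  19 | bcdacaaabc
  12 |  10 | bdbcaacaabcdacaaabc
  13 |   8 | bdbdbcaacaabcdacaaabc
  14 |   6 | bdbdbdbcaacaabcdacaaabc
  15 |  28 | c
  16 |  23 | caaabc
  17 |  16 | caabcdacaaabc
  18 |  13 | caacaabcdacaaabc
  19 |   3 | ccdbdbdbdbcaacaabcdacaaabc
  20 |  20 | cdacaaabc
  21 |   4 | cdbdbdbdbcaacaabcdacaaabc
  22 |  21 | dacaaabc
  23 |   0 | dadccdbdbdbdbcaacaabcdacaaabc
  24 |  11 | dbcaacaabcdacaaabc
  25 |   9 | dbdbcaacaabcdacaaabc
  26 |   7 | dbdbdbcaacaabcdacaaabc
  27 |   5 | dbdbdbdbcaacaabcdacaaabc
  28 |   2 | dccdbdbdbdbcaacaabcdacaaabc

SA = [24, 25, 17, 14, 26, 18, 22, 15, 1, 27, 12, 19, 10, 8, 6, 28, 23, 16, 13, 3, 20, 4, 21, 0, 11, 9, 7, 5, 2]
i: (SA[i-1],SA[i]) lcp shared
  1: (24,25) 2 'aa'
  2: (25,17) 4 'aabc'
  3: (17,14) 2 'aa'
  4: (14,26) 1 'a'
  5: (26,18) 3 'abc'
  6: (18,22) 1 'a'
  7: (22,15) 4 'acaa'
  8: (15,1) 1 'a'
  9: (1,27) 0 ''
  10: (27,12) 2 'bc'
  11: (12,19) 2 'bc'
  12: (19,10) 1 'b'
  13: (10,8) 3 'bdb'
  14: (8,6) 5 'bdbdb'
  15: (6,28) 0 ''
  16: (28,23) 1 'c'
  17: (23,16) 3 'caa'
  18: (16,13) 3 'caa'
  19: (13,3) 1 'c'
  20: (3,20) 1 'c'
  21: (20,4) 2 'cd'
  22: (4,21) 0 ''
  23: (21,0) 2 'da'
  24: (0,11) 1 'd'
  25: (11,9) 2 'db'
  26: (9,7) 4 'dbdb'
  27: (7,5) 6 'dbdbdb'
  28: (5,2) 1 'd'

n(n+1)/2 = 29·30/2 = 435
Σ LCP = 0 + 2 + 4 + 2 + 1 + 3 + 1 + 4 + 1 + 0 + 2 + 2 + 1 + 3 + 5 + 0 + 1 + 3 + 3 + 1 + 1 + 2 + 0 + 2 + 1 + 2 + 4 + 6 + 1 = 58
distinct = 435 − 58 = 377

377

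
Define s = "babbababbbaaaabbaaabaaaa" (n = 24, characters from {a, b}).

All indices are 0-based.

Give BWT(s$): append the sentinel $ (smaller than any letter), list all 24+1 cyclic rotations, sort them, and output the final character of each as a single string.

aaaabbbaaaababbabbb$abaaa

rank  rotation                   last
    0  $babbababbbaaaabbaaabaaaa  a
    1  a$babbababbbaaaabbaaabaaa  a
    2  aa$babbababbbaaaabbaaabaa  a
    3  aaa$babbababbbaaaabbaaaba  a
    4  aaaa$babbababbbaaaabbaaab  b
    5  aaaabbaaabaaaa$babbababbb  b
    6  aaabaaaa$babbababbbaaaabb  b
    7  aaabbaaabaaaa$babbababbba  a
    8  aabaaaa$babbababbbaaaabba  a
    9  aabbaaabaaaa$babbababbbaa  a
   10  abaaaa$babbababbbaaaabbaa  a
   11  ababbbaaaabbaaabaaaa$babb  b
   12  abbaaabaaaa$babbababbbaaa  a
   13  abbababbbaaaabbaaabaaaa$b  b
   14  abbbaaaabbaaabaaaa$babbab  b
   15  baaaa$babbababbbaaaabbaaa  a
   16  baaaabbaaabaaaa$babbababb  b
   17  baaabaaaa$babbababbbaaaab  b
   18  bababbbaaaabbaaabaaaa$bab  b
   19  babbababbbaaaabbaaabaaaa$  $
   20  babbbaaaabbaaabaaaa$babba  a
   21  bbaaaabbaaabaaaa$babbabab  b
   22  bbaaabaaaa$babbababbbaaaa  a
   23  bbababbbaaaabbaaabaaaa$ba  a
   24  bbbaaaabbaaabaaaa$babbaba  a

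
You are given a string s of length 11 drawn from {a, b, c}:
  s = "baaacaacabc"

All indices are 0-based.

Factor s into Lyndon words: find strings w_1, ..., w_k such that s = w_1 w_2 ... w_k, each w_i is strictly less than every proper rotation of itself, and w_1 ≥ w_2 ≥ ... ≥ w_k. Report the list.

["b", "aaacaacabc"]

emit factor 1: 'b' (i=0, period=1)
emit factor 2: 'aaacaacabc' (i=1, period=10)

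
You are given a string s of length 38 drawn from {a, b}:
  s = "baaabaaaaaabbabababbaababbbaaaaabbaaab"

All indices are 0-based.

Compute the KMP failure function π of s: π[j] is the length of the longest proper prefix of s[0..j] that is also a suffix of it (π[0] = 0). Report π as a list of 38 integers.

π[0] = 0
j=1 s[j]='a': π[1]=0 (border '')
j=2 s[j]='a': π[2]=0 (border '')
j=3 s[j]='a': π[3]=0 (border '')
j=4 s[j]='b': π[4]=1 (border 'b')
j=5 s[j]='a': π[5]=2 (border 'ba')
j=6 s[j]='a': π[6]=3 (border 'baa')
j=7 s[j]='a': π[7]=4 (border 'baaa')
j=8 s[j]='a': k: 4→0; π[8]=0 (border '')
j=9 s[j]='a': π[9]=0 (border '')
j=10 s[j]='a': π[10]=0 (border '')
j=11 s[j]='b': π[11]=1 (border 'b')
j=12 s[j]='b': k: 1→0; π[12]=1 (border 'b')
j=13 s[j]='a': π[13]=2 (border 'ba')
j=14 s[j]='b': k: 2→0; π[14]=1 (border 'b')
j=15 s[j]='a': π[15]=2 (border 'ba')
j=16 s[j]='b': k: 2→0; π[16]=1 (border 'b')
j=17 s[j]='a': π[17]=2 (border 'ba')
j=18 s[j]='b': k: 2→0; π[18]=1 (border 'b')
j=19 s[j]='b': k: 1→0; π[19]=1 (border 'b')
j=20 s[j]='a': π[20]=2 (border 'ba')
j=21 s[j]='a': π[21]=3 (border 'baa')
j=22 s[j]='b': k: 3→0; π[22]=1 (border 'b')
j=23 s[j]='a': π[23]=2 (border 'ba')
j=24 s[j]='b': k: 2→0; π[24]=1 (border 'b')
j=25 s[j]='b': k: 1→0; π[25]=1 (border 'b')
j=26 s[j]='b': k: 1→0; π[26]=1 (border 'b')
j=27 s[j]='a': π[27]=2 (border 'ba')
j=28 s[j]='a': π[28]=3 (border 'baa')
j=29 s[j]='a': π[29]=4 (border 'baaa')
j=30 s[j]='a': k: 4→0; π[30]=0 (border '')
j=31 s[j]='a': π[31]=0 (border '')
j=32 s[j]='b': π[32]=1 (border 'b')
j=33 s[j]='b': k: 1→0; π[33]=1 (border 'b')
j=34 s[j]='a': π[34]=2 (border 'ba')
j=35 s[j]='a': π[35]=3 (border 'baa')
j=36 s[j]='a': π[36]=4 (border 'baaa')
j=37 s[j]='b': π[37]=5 (border 'baaab')

[0, 0, 0, 0, 1, 2, 3, 4, 0, 0, 0, 1, 1, 2, 1, 2, 1, 2, 1, 1, 2, 3, 1, 2, 1, 1, 1, 2, 3, 4, 0, 0, 1, 1, 2, 3, 4, 5]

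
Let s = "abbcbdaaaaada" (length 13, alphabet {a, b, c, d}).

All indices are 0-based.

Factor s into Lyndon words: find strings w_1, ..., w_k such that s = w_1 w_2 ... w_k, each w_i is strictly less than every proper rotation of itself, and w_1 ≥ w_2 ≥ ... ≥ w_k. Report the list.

emit factor 1: 'abbcbd' (i=0, period=6)
emit factor 2: 'aaaaad' (i=6, period=6)
emit factor 3: 'a' (i=12, period=1)

["abbcbd", "aaaaad", "a"]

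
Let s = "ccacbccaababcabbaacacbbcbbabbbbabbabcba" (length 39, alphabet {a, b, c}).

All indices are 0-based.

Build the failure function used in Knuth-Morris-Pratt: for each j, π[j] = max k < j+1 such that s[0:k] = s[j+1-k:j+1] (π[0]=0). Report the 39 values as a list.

[0, 1, 0, 1, 0, 1, 2, 3, 0, 0, 0, 0, 1, 0, 0, 0, 0, 0, 1, 0, 1, 0, 0, 1, 0, 0, 0, 0, 0, 0, 0, 0, 0, 0, 0, 0, 1, 0, 0]

π[0] = 0
j=1 s[j]='c': π[1]=1 (border 'c')
j=2 s[j]='a': k: 1→0; π[2]=0 (border '')
j=3 s[j]='c': π[3]=1 (border 'c')
j=4 s[j]='b': k: 1→0; π[4]=0 (border '')
j=5 s[j]='c': π[5]=1 (border 'c')
j=6 s[j]='c': π[6]=2 (border 'cc')
j=7 s[j]='a': π[7]=3 (border 'cca')
j=8 s[j]='a': k: 3→0; π[8]=0 (border '')
j=9 s[j]='b': π[9]=0 (border '')
j=10 s[j]='a': π[10]=0 (border '')
j=11 s[j]='b': π[11]=0 (border '')
j=12 s[j]='c': π[12]=1 (border 'c')
j=13 s[j]='a': k: 1→0; π[13]=0 (border '')
j=14 s[j]='b': π[14]=0 (border '')
j=15 s[j]='b': π[15]=0 (border '')
j=16 s[j]='a': π[16]=0 (border '')
j=17 s[j]='a': π[17]=0 (border '')
j=18 s[j]='c': π[18]=1 (border 'c')
j=19 s[j]='a': k: 1→0; π[19]=0 (border '')
j=20 s[j]='c': π[20]=1 (border 'c')
j=21 s[j]='b': k: 1→0; π[21]=0 (border '')
j=22 s[j]='b': π[22]=0 (border '')
j=23 s[j]='c': π[23]=1 (border 'c')
j=24 s[j]='b': k: 1→0; π[24]=0 (border '')
j=25 s[j]='b': π[25]=0 (border '')
j=26 s[j]='a': π[26]=0 (border '')
j=27 s[j]='b': π[27]=0 (border '')
j=28 s[j]='b': π[28]=0 (border '')
j=29 s[j]='b': π[29]=0 (border '')
j=30 s[j]='b': π[30]=0 (border '')
j=31 s[j]='a': π[31]=0 (border '')
j=32 s[j]='b': π[32]=0 (border '')
j=33 s[j]='b': π[33]=0 (border '')
j=34 s[j]='a': π[34]=0 (border '')
j=35 s[j]='b': π[35]=0 (border '')
j=36 s[j]='c': π[36]=1 (border 'c')
j=37 s[j]='b': k: 1→0; π[37]=0 (border '')
j=38 s[j]='a': π[38]=0 (border '')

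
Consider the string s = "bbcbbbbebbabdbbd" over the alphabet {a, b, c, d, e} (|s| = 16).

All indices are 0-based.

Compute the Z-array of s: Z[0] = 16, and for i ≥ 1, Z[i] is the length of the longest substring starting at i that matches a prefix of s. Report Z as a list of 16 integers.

[16, 1, 0, 2, 2, 2, 1, 0, 2, 1, 0, 1, 0, 2, 1, 0]

Z[0]=16
i=1: i≥r, start 0; Z[1]=1 scan→box=[1,2)
i=2: i≥r, start 0; Z[2]=0
i=3: i≥r, start 0; Z[3]=2 scan→box=[3,5)
i=4: min(r-i=1, Z[1]=1)=1; Z[4]=2 scan→box=[4,6)
i=5: min(r-i=1, Z[1]=1)=1; Z[5]=2 scan→box=[5,7)
i=6: min(r-i=1, Z[1]=1)=1; Z[6]=1
i=7: i≥r, start 0; Z[7]=0
i=8: i≥r, start 0; Z[8]=2 scan→box=[8,10)
i=9: min(r-i=1, Z[1]=1)=1; Z[9]=1
i=10: i≥r, start 0; Z[10]=0
i=11: i≥r, start 0; Z[11]=1 scan→box=[11,12)
i=12: i≥r, start 0; Z[12]=0
i=13: i≥r, start 0; Z[13]=2 scan→box=[13,15)
i=14: min(r-i=1, Z[1]=1)=1; Z[14]=1
i=15: i≥r, start 0; Z[15]=0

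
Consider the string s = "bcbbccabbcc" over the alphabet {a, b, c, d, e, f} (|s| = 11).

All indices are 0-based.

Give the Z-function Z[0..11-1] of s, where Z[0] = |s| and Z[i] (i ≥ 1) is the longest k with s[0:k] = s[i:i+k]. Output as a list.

[11, 0, 1, 2, 0, 0, 0, 1, 2, 0, 0]

Z[0]=11
i=1: outside box; Z[1]=0
i=2: outside box; Z[2]=1 extend→box=[2,3)
i=3: outside box; Z[3]=2 extend→box=[3,5)
i=4: min(r-i=1, Z[1]=0)=0; Z[4]=0
i=5: outside box; Z[5]=0
i=6: outside box; Z[6]=0
i=7: outside box; Z[7]=1 extend→box=[7,8)
i=8: outside box; Z[8]=2 extend→box=[8,10)
i=9: min(r-i=1, Z[1]=0)=0; Z[9]=0
i=10: outside box; Z[10]=0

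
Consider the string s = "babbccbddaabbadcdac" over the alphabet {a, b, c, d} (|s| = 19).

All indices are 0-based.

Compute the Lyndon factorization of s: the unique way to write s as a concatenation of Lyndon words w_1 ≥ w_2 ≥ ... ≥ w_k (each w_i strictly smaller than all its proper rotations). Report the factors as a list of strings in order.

["b", "abbccbdd", "aabbadcdac"]

emit factor 1: 'b' (i=0, period=1)
emit factor 2: 'abbccbdd' (i=1, period=8)
emit factor 3: 'aabbadcdac' (i=9, period=10)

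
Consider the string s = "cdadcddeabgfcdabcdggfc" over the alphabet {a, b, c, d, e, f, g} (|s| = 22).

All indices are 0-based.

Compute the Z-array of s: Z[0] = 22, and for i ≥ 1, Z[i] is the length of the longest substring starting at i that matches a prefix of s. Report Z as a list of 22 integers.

[22, 0, 0, 0, 2, 0, 0, 0, 0, 0, 0, 0, 3, 0, 0, 0, 2, 0, 0, 0, 0, 1]

Z[0]=22
i=1: outside box; Z[1]=0
i=2: outside box; Z[2]=0
i=3: outside box; Z[3]=0
i=4: outside box; Z[4]=2 extend→box=[4,6)
i=5: min(r-i=1, Z[1]=0)=0; Z[5]=0
i=6: outside box; Z[6]=0
i=7: outside box; Z[7]=0
i=8: outside box; Z[8]=0
i=9: outside box; Z[9]=0
i=10: outside box; Z[10]=0
i=11: outside box; Z[11]=0
i=12: outside box; Z[12]=3 extend→box=[12,15)
i=13: min(r-i=2, Z[1]=0)=0; Z[13]=0
i=14: min(r-i=1, Z[2]=0)=0; Z[14]=0
i=15: outside box; Z[15]=0
i=16: outside box; Z[16]=2 extend→box=[16,18)
i=17: min(r-i=1, Z[1]=0)=0; Z[17]=0
i=18: outside box; Z[18]=0
i=19: outside box; Z[19]=0
i=20: outside box; Z[20]=0
i=21: outside box; Z[21]=1 extend→box=[21,22)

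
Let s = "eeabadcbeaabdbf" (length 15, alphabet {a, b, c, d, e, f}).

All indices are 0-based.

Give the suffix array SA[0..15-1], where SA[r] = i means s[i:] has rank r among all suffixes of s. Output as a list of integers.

[9, 2, 10, 4, 3, 11, 7, 13, 6, 12, 5, 8, 1, 0, 14]

rank | idx | suffix
   0 |   9 | aabdbf
   1 |   2 | abadcbeaabdbf
   2 |  10 | abdbf
   3 |   4 | adcbeaabdbf
   4 |   3 | badcbeaabdbf
   5 |  11 | bdbf
   6 |   7 | beaabdbf
   7 |  13 | bf
   8 |   6 | cbeaabdbf
   9 |  12 | dbf
  10 |   5 | dcbeaabdbf
  11 |   8 | eaabdbf
  12 |   1 | eabadcbeaabdbf
  13 |   0 | eeabadcbeaabdbf
  14 |  14 | f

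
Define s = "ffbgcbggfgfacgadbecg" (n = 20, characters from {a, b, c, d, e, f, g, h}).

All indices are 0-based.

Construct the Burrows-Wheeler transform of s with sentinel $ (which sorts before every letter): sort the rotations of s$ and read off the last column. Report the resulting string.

gfgdfcgeaabgf$gccbfgb

rank  rotation               last
    0  $ffbgcbggfgfacgadbecg  g
    1  acgadbecg$ffbgcbggfgf  f
    2  adbecg$ffbgcbggfgfacg  g
    3  becg$ffbgcbggfgfacgad  d
    4  bgcbggfgfacgadbecg$ff  f
    5  bggfgfacgadbecg$ffbgc  c
    6  cbggfgfacgadbecg$ffbg  g
    7  cg$ffbgcbggfgfacgadbe  e
    8  cgadbecg$ffbgcbggfgfa  a
    9  dbecg$ffbgcbggfgfacga  a
   10  ecg$ffbgcbggfgfacgadb  b
   11  facgadbecg$ffbgcbggfg  g
   12  fbgcbggfgfacgadbecg$f  f
   13  ffbgcbggfgfacgadbecg$  $
   14  fgfacgadbecg$ffbgcbgg  g
   15  g$ffbgcbggfgfacgadbec  c
   16  gadbecg$ffbgcbggfgfac  c
   17  gcbggfgfacgadbecg$ffb  b
   18  gfacgadbecg$ffbgcbggf  f
   19  gfgfacgadbecg$ffbgcbg  g
   20  ggfgfacgadbecg$ffbgcb  b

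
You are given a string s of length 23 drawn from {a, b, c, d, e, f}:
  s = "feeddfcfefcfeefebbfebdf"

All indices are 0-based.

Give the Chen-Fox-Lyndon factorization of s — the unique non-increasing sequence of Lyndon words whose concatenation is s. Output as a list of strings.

["f", "e", "e", "ddf", "cfef", "cfeefe", "bbfebdf"]

emit factor 1: 'f' (i=0, period=1)
emit factor 2: 'e' (i=1, period=1)
emit factor 3: 'e' (i=2, period=1)
emit factor 4: 'ddf' (i=3, period=3)
emit factor 5: 'cfef' (i=6, period=4)
emit factor 6: 'cfeefe' (i=10, period=6)
emit factor 7: 'bbfebdf' (i=16, period=7)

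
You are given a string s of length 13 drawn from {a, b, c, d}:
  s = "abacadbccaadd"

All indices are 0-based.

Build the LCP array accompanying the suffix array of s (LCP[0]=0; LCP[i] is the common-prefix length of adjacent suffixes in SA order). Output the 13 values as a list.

[0, 1, 1, 1, 2, 0, 1, 0, 2, 1, 0, 1, 1]

rank | idx | suffix
   0 |   9 | aadd
   1 |   0 | abacadbccaadd
   2 |   2 | acadbccaadd
   3 |   4 | adbccaadd
   4 |  10 | add
   5 |   1 | bacadbccaadd
   6 |   6 | bccaadd
   7 |   8 | caadd
   8 |   3 | cadbccaadd
   9 |   7 | ccaadd
  10 |  12 | d
  11 |   5 | dbccaadd
  12 |  11 | dd

SA = [9, 0, 2, 4, 10, 1, 6, 8, 3, 7, 12, 5, 11]
i: (SA[i-1],SA[i]) lcp shared
  1: (9,0) 1 'a'
  2: (0,2) 1 'a'
  3: (2,4) 1 'a'
  4: (4,10) 2 'ad'
  5: (10,1) 0 ''
  6: (1,6) 1 'b'
  7: (6,8) 0 ''
  8: (8,3) 2 'ca'
  9: (3,7) 1 'c'
  10: (7,12) 0 ''
  11: (12,5) 1 'd'
  12: (5,11) 1 'd'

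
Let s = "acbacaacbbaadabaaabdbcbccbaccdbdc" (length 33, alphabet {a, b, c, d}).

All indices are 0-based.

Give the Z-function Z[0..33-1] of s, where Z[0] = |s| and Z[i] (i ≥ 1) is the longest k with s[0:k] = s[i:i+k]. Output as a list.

Z[0]=33
i=1: outside box; Z[1]=0
i=2: outside box; Z[2]=0
i=3: outside box; Z[3]=2 scan→box=[3,5)
i=4: min(r-i=1, Z[1]=0)=0; Z[4]=0
i=5: outside box; Z[5]=1 scan→box=[5,6)
i=6: outside box; Z[6]=3 scan→box=[6,9)
i=7: min(r-i=2, Z[1]=0)=0; Z[7]=0
i=8: min(r-i=1, Z[2]=0)=0; Z[8]=0
i=9: outside box; Z[9]=0
i=10: outside box; Z[10]=1 scan→box=[10,11)
i=11: outside box; Z[11]=1 scan→box=[11,12)
i=12: outside box; Z[12]=0
i=13: outside box; Z[13]=1 scan→box=[13,14)
i=14: outside box; Z[14]=0
i=15: outside box; Z[15]=1 scan→box=[15,16)
i=16: outside box; Z[16]=1 scan→box=[16,17)
i=17: outside box; Z[17]=1 scan→box=[17,18)
i=18: outside box; Z[18]=0
i=19: outside box; Z[19]=0
i=20: outside box; Z[20]=0
i=21: outside box; Z[21]=0
i=22: outside box; Z[22]=0
i=23: outside box; Z[23]=0
i=24: outside box; Z[24]=0
i=25: outside box; Z[25]=0
i=26: outside box; Z[26]=2 scan→box=[26,28)
i=27: min(r-i=1, Z[1]=0)=0; Z[27]=0
i=28: outside box; Z[28]=0
i=29: outside box; Z[29]=0
i=30: outside box; Z[30]=0
i=31: outside box; Z[31]=0
i=32: outside box; Z[32]=0

[33, 0, 0, 2, 0, 1, 3, 0, 0, 0, 1, 1, 0, 1, 0, 1, 1, 1, 0, 0, 0, 0, 0, 0, 0, 0, 2, 0, 0, 0, 0, 0, 0]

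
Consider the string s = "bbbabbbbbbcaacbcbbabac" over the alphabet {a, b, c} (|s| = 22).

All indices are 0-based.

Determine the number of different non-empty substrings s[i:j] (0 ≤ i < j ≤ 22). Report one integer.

rank | idx | suffix
   0 |  11 | aacbcbbabac
   1 |  18 | abac
   2 |   3 | abbbbbbcaacbcbbabac
   3 |  20 | ac
   4 |  12 | acbcbbabac
   5 |  17 | babac
   6 |   2 | babbbbbbcaacbcbbabac
   7 |  19 | bac
   8 |  16 | bbabac
   9 |   1 | bbabbbbbbcaacbcbbabac
  10 |   0 | bbbabbbbbbcaacbcbbabac
  11 |   4 | bbbbbbcaacbcbbabac
  12 |   5 | bbbbbcaacbcbbabac
  13 |   6 | bbbbcaacbcbbabac
  14 |   7 | bbbcaacbcbbabac
  15 |   8 | bbcaacbcbbabac
  16 |   9 | bcaacbcbbabac
  17 |  14 | bcbbabac
  18 |  21 | c
  19 |  10 | caacbcbbabac
  20 |  15 | cbbabac
  21 |  13 | cbcbbabac

SA = [11, 18, 3, 20, 12, 17, 2, 19, 16, 1, 0, 4, 5, 6, 7, 8, 9, 14, 21, 10, 15, 13]
i: (SA[i-1],SA[i]) lcp shared
  1: (11,18) 1 'a'
  2: (18,3) 2 'ab'
  3: (3,20) 1 'a'
  4: (20,12) 2 'ac'
  5: (12,17) 0 ''
  6: (17,2) 3 'bab'
  7: (2,19) 2 'ba'
  8: (19,16) 1 'b'
  9: (16,1) 4 'bbab'
  10: (1,0) 2 'bb'
  11: (0,4) 3 'bbb'
  12: (4,5) 5 'bbbbb'
  13: (5,6) 4 'bbbb'
  14: (6,7) 3 'bbb'
  15: (7,8) 2 'bb'
  16: (8,9) 1 'b'
  17: (9,14) 2 'bc'
  18: (14,21) 0 ''
  19: (21,10) 1 'c'
  20: (10,15) 1 'c'
  21: (15,13) 2 'cb'

n(n+1)/2 = 22·23/2 = 253
Σ LCP = 0 + 1 + 2 + 1 + 2 + 0 + 3 + 2 + 1 + 4 + 2 + 3 + 5 + 4 + 3 + 2 + 1 + 2 + 0 + 1 + 1 + 2 = 42
distinct = 253 − 42 = 211

211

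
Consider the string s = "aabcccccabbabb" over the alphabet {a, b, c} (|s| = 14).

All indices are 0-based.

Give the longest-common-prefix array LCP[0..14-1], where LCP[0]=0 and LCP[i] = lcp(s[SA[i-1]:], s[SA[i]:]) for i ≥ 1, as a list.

sorted suffixes:
  #0 SA[0]=0  'aabcccccabbabb'
  #1 SA[1]=11  'abb'
  #2 SA[2]=8  'abbabb'
  #3 SA[3]=1  'abcccccabbabb'
  #4 SA[4]=13  'b'
  #5 SA[5]=10  'babb'
  #6 SA[6]=12  'bb'
  #7 SA[7]=9  'bbabb'
  #8 SA[8]=2  'bcccccabbabb'
  #9 SA[9]=7  'cabbabb'
  #10 SA[10]=6  'ccabbabb'
  #11 SA[11]=5  'cccabbabb'
  #12 SA[12]=4  'ccccabbabb'
  #13 SA[13]=3  'cccccabbabb'

SA = [0, 11, 8, 1, 13, 10, 12, 9, 2, 7, 6, 5, 4, 3]
rank  pair      lcp
   1  s[0:],s[11:]  1  'a'
   2  s[11:],s[8:]  3  'abb'
   3  s[8:],s[1:]  2  'ab'
   4  s[1:],s[13:]  0  ''
   5  s[13:],s[10:]  1  'b'
   6  s[10:],s[12:]  1  'b'
   7  s[12:],s[9:]  2  'bb'
   8  s[9:],s[2:]  1  'b'
   9  s[2:],s[7:]  0  ''
  10  s[7:],s[6:]  1  'c'
  11  s[6:],s[5:]  2  'cc'
  12  s[5:],s[4:]  3  'ccc'
  13  s[4:],s[3:]  4  'cccc'

[0, 1, 3, 2, 0, 1, 1, 2, 1, 0, 1, 2, 3, 4]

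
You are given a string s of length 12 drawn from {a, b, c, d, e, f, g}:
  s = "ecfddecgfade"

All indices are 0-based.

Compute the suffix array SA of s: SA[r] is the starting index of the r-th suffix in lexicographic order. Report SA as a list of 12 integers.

[9, 1, 6, 3, 10, 4, 11, 0, 5, 8, 2, 7]

sorted suffixes:
  #0 SA[0]=9  'ade'
  #1 SA[1]=1  'cfddecgfade'
  #2 SA[2]=6  'cgfade'
  #3 SA[3]=3  'ddecgfade'
  #4 SA[4]=10  'de'
  #5 SA[5]=4  'decgfade'
  #6 SA[6]=11  'e'
  #7 SA[7]=0  'ecfddecgfade'
  #8 SA[8]=5  'ecgfade'
  #9 SA[9]=8  'fade'
  #10 SA[10]=2  'fddecgfade'
  #11 SA[11]=7  'gfade'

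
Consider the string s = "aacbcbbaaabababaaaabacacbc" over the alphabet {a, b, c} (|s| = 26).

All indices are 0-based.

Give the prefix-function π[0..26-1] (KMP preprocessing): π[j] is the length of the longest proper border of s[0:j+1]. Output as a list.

π[0] = 0
j=1 s[j]='a': π[1]=1 (border 'a')
j=2 s[j]='c': k: 1→0; π[2]=0 (border '')
j=3 s[j]='b': π[3]=0 (border '')
j=4 s[j]='c': π[4]=0 (border '')
j=5 s[j]='b': π[5]=0 (border '')
j=6 s[j]='b': π[6]=0 (border '')
j=7 s[j]='a': π[7]=1 (border 'a')
j=8 s[j]='a': π[8]=2 (border 'aa')
j=9 s[j]='a': k: 2→1; π[9]=2 (border 'aa')
j=10 s[j]='b': k: 2→1→0; π[10]=0 (border '')
j=11 s[j]='a': π[11]=1 (border 'a')
j=12 s[j]='b': k: 1→0; π[12]=0 (border '')
j=13 s[j]='a': π[13]=1 (border 'a')
j=14 s[j]='b': k: 1→0; π[14]=0 (border '')
j=15 s[j]='a': π[15]=1 (border 'a')
j=16 s[j]='a': π[16]=2 (border 'aa')
j=17 s[j]='a': k: 2→1; π[17]=2 (border 'aa')
j=18 s[j]='a': k: 2→1; π[18]=2 (border 'aa')
j=19 s[j]='b': k: 2→1→0; π[19]=0 (border '')
j=20 s[j]='a': π[20]=1 (border 'a')
j=21 s[j]='c': k: 1→0; π[21]=0 (border '')
j=22 s[j]='a': π[22]=1 (border 'a')
j=23 s[j]='c': k: 1→0; π[23]=0 (border '')
j=24 s[j]='b': π[24]=0 (border '')
j=25 s[j]='c': π[25]=0 (border '')

[0, 1, 0, 0, 0, 0, 0, 1, 2, 2, 0, 1, 0, 1, 0, 1, 2, 2, 2, 0, 1, 0, 1, 0, 0, 0]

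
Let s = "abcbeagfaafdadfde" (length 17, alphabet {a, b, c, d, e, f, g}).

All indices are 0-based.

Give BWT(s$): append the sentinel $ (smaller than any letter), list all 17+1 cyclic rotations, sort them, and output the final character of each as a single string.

rank  rotation            last
    0  $abcbeagfaafdadfde  e
    1  aafdadfde$abcbeagf  f
    2  abcbeagfaafdadfde$  $
    3  adfde$abcbeagfaafd  d
    4  afdadfde$abcbeagfa  a
    5  agfaafdadfde$abcbe  e
    6  bcbeagfaafdadfde$a  a
    7  beagfaafdadfde$abc  c
    8  cbeagfaafdadfde$ab  b
    9  dadfde$abcbeagfaaf  f
   10  de$abcbeagfaafdadf  f
   11  dfde$abcbeagfaafda  a
   12  e$abcbeagfaafdadfd  d
   13  eagfaafdadfde$abcb  b
   14  faafdadfde$abcbeag  g
   15  fdadfde$abcbeagfaa  a
   16  fde$abcbeagfaafdad  d
   17  gfaafdadfde$abcbea  a

ef$daeacbffadbgada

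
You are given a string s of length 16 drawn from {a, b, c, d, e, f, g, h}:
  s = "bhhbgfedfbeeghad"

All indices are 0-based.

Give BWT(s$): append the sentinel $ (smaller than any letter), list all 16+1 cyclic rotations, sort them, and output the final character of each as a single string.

dhfh$aefbedgbeghb

rank  rotation           last
    0  $bhhbgfedfbeeghad  d
    1  ad$bhhbgfedfbeegh  h
    2  beeghad$bhhbgfedf  f
    3  bgfedfbeeghad$bhh  h
    4  bhhbgfedfbeeghad$  $
    5  d$bhhbgfedfbeegha  a
    6  dfbeeghad$bhhbgfe  e
    7  edfbeeghad$bhhbgf  f
    8  eeghad$bhhbgfedfb  b
    9  eghad$bhhbgfedfbe  e
   10  fbeeghad$bhhbgfed  d
   11  fedfbeeghad$bhhbg  g
   12  gfedfbeeghad$bhhb  b
   13  ghad$bhhbgfedfbee  e
   14  had$bhhbgfedfbeeg  g
   15  hbgfedfbeeghad$bh  h
   16  hhbgfedfbeeghad$b  b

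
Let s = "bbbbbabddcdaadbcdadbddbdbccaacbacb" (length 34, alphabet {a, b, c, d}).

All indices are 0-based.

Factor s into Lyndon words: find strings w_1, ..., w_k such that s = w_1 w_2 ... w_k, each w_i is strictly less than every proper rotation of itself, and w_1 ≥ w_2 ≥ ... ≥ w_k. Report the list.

["b", "b", "b", "b", "b", "abddcd", "aadbcdadbddbdbcc", "aacbacb"]

emit factor 1: 'b' (i=0, period=1)
emit factor 2: 'b' (i=1, period=1)
emit factor 3: 'b' (i=2, period=1)
emit factor 4: 'b' (i=3, period=1)
emit factor 5: 'b' (i=4, period=1)
emit factor 6: 'abddcd' (i=5, period=6)
emit factor 7: 'aadbcdadbddbdbcc' (i=11, period=16)
emit factor 8: 'aacbacb' (i=27, period=7)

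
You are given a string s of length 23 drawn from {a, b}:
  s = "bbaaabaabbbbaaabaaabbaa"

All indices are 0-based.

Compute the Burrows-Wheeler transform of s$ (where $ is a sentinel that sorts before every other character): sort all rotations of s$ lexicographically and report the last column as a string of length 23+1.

rank  rotation                  last
    0  $bbaaabaabbbbaaabaaabbaa  a
    1  a$bbaaabaabbbbaaabaaabba  a
    2  aa$bbaaabaabbbbaaabaaabb  b
    3  aaabaaabbaa$bbaaabaabbbb  b
    4  aaabaabbbbaaabaaabbaa$bb  b
    5  aaabbaa$bbaaabaabbbbaaab  b
    6  aabaaabbaa$bbaaabaabbbba  a
    7  aabaabbbbaaabaaabbaa$bba  a
    8  aabbaa$bbaaabaabbbbaaaba  a
    9  aabbbbaaabaaabbaa$bbaaab  b
   10  abaaabbaa$bbaaabaabbbbaa  a
   11  abaabbbbaaabaaabbaa$bbaa  a
   12  abbaa$bbaaabaabbbbaaabaa  a
   13  abbbbaaabaaabbaa$bbaaaba  a
   14  baa$bbaaabaabbbbaaabaaab  b
   15  baaabaaabbaa$bbaaabaabbb  b
   16  baaabaabbbbaaabaaabbaa$b  b
   17  baaabbaa$bbaaabaabbbbaaa  a
   18  baabbbbaaabaaabbaa$bbaaa  a
   19  bbaa$bbaaabaabbbbaaabaaa  a
   20  bbaaabaaabbaa$bbaaabaabb  b
   21  bbaaabaabbbbaaabaaabbaa$  $
   22  bbbaaabaaabbaa$bbaaabaab  b
   23  bbbbaaabaaabbaa$bbaaabaa  a

aabbbbaaabaaaabbbaaab$ba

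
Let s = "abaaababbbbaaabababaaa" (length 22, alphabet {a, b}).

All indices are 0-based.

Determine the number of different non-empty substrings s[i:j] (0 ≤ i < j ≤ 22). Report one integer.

188

rank→(start, suffix):
  0 → (21, 'a')
  1 → (20, 'aa')
  2 → (19, 'aaa')
  3 → (11, 'aaabababaaa')
  4 → (2, 'aaababbbbaaabababaaa')
  5 → (12, 'aabababaaa')
  6 → (3, 'aababbbbaaabababaaa')
  7 → (17, 'abaaa')
  8 → (0, 'abaaababbbbaaabababaaa')
  9 → (15, 'ababaaa')
  10 → (13, 'abababaaa')
  11 → (4, 'ababbbbaaabababaaa')
  12 → (6, 'abbbbaaabababaaa')
  13 → (18, 'baaa')
  14 → (10, 'baaabababaaa')
  15 → (1, 'baaababbbbaaabababaaa')
  16 → (16, 'babaaa')
  17 → (14, 'bababaaa')
  18 → (5, 'babbbbaaabababaaa')
  19 → (9, 'bbaaabababaaa')
  20 → (8, 'bbbaaabababaaa')
  21 → (7, 'bbbbaaabababaaa')

SA = [21, 20, 19, 11, 2, 12, 3, 17, 0, 15, 13, 4, 6, 18, 10, 1, 16, 14, 5, 9, 8, 7]
[i] adj suffixes → lcp
  [1] 21/20 → 1 ('a')
  [2] 20/19 → 2 ('aa')
  [3] 19/11 → 3 ('aaa')
  [4] 11/2 → 6 ('aaabab')
  [5] 2/12 → 2 ('aa')
  [6] 12/3 → 5 ('aabab')
  [7] 3/17 → 1 ('a')
  [8] 17/0 → 5 ('abaaa')
  [9] 0/15 → 3 ('aba')
  [10] 15/13 → 5 ('ababa')
  [11] 13/4 → 4 ('abab')
  [12] 4/6 → 2 ('ab')
  [13] 6/18 → 0 ('')
  [14] 18/10 → 4 ('baaa')
  [15] 10/1 → 7 ('baaabab')
  [16] 1/16 → 2 ('ba')
  [17] 16/14 → 4 ('baba')
  [18] 14/5 → 3 ('bab')
  [19] 5/9 → 1 ('b')
  [20] 9/8 → 2 ('bb')
  [21] 8/7 → 3 ('bbb')

n(n+1)/2 = 22·23/2 = 253
Σ LCP = 0 + 1 + 2 + 3 + 6 + 2 + 5 + 1 + 5 + 3 + 5 + 4 + 2 + 0 + 4 + 7 + 2 + 4 + 3 + 1 + 2 + 3 = 65
distinct = 253 − 65 = 188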